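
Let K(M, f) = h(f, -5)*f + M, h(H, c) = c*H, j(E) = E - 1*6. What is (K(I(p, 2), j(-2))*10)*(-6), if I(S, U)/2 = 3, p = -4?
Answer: 18840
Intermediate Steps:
I(S, U) = 6 (I(S, U) = 2*3 = 6)
j(E) = -6 + E (j(E) = E - 6 = -6 + E)
h(H, c) = H*c
K(M, f) = M - 5*f**2 (K(M, f) = (f*(-5))*f + M = (-5*f)*f + M = -5*f**2 + M = M - 5*f**2)
(K(I(p, 2), j(-2))*10)*(-6) = ((6 - 5*(-6 - 2)**2)*10)*(-6) = ((6 - 5*(-8)**2)*10)*(-6) = ((6 - 5*64)*10)*(-6) = ((6 - 320)*10)*(-6) = -314*10*(-6) = -3140*(-6) = 18840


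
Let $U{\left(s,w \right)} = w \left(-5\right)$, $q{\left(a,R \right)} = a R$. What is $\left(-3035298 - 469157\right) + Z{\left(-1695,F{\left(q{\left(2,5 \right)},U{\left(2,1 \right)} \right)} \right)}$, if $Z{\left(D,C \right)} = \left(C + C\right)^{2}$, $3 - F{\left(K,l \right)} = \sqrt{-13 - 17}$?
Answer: $-3504539 - 24 i \sqrt{30} \approx -3.5045 \cdot 10^{6} - 131.45 i$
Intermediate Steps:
$q{\left(a,R \right)} = R a$
$U{\left(s,w \right)} = - 5 w$
$F{\left(K,l \right)} = 3 - i \sqrt{30}$ ($F{\left(K,l \right)} = 3 - \sqrt{-13 - 17} = 3 - \sqrt{-30} = 3 - i \sqrt{30}$)
$Z{\left(D,C \right)} = 4 C^{2}$ ($Z{\left(D,C \right)} = \left(2 C\right)^{2} = 4 C^{2}$)
$\left(-3035298 - 469157\right) + Z{\left(-1695,F{\left(q{\left(2,5 \right)},U{\left(2,1 \right)} \right)} \right)} = \left(-3035298 - 469157\right) + 4 \left(3 - i \sqrt{30}\right)^{2} = -3504455 + 4 \left(3 - i \sqrt{30}\right)^{2}$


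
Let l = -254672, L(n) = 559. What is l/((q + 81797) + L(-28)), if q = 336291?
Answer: -254672/418647 ≈ -0.60832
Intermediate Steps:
l/((q + 81797) + L(-28)) = -254672/((336291 + 81797) + 559) = -254672/(418088 + 559) = -254672/418647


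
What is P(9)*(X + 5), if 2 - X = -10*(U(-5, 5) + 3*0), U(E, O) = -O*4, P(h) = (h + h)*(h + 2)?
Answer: -38214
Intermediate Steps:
P(h) = 2*h*(2 + h) (P(h) = (2*h)*(2 + h) = 2*h*(2 + h))
U(E, O) = -4*O
X = -198 (X = 2 - (-10)*(-4*5 + 3*0) = 2 - (-10)*(-20 + 0) = 2 - (-10)*(-20) = 2 - 1*200 = 2 - 200 = -198)
P(9)*(X + 5) = (2*9*(2 + 9))*(-198 + 5) = (2*9*11)*(-193) = 198*(-193) = -38214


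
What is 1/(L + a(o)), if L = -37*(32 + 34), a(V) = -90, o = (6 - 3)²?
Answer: -1/2532 ≈ -0.00039494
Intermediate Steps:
o = 9 (o = 3² = 9)
L = -2442 (L = -37*66 = -2442)
1/(L + a(o)) = 1/(-2442 - 90) = 1/(-2532) = -1/2532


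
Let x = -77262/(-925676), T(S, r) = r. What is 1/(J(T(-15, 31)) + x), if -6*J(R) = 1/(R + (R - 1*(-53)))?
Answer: 79839555/6548138 ≈ 12.193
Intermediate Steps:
J(R) = -1/(6*(53 + 2*R)) (J(R) = -1/(6*(R + (R - 1*(-53)))) = -1/(6*(R + (R + 53))) = -1/(6*(R + (53 + R))) = -1/(6*(53 + 2*R)))
x = 38631/462838 (x = -77262*(-1/925676) = 38631/462838 ≈ 0.083465)
1/(J(T(-15, 31)) + x) = 1/(-1/(318 + 12*31) + 38631/462838) = 1/(-1/(318 + 372) + 38631/462838) = 1/(-1/690 + 38631/462838) = 1/(6548138/79839555) = 79839555/6548138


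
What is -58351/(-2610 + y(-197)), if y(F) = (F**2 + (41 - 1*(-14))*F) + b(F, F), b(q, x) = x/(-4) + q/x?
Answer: -3956/1723 ≈ -2.2960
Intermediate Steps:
b(q, x) = -x/4 + q/x (b(q, x) = x*(-1/4) + q/x = -x/4 + q/x)
y(F) = 1 + F**2 + 219*F/4 (y(F) = (F**2 + (41 - 1*(-14))*F) + (-F/4 + F/F) = (F**2 + (41 + 14)*F) + (-F/4 + 1) = (F**2 + 55*F) + (1 - F/4) = 1 + F**2 + 219*F/4)
-58351/(-2610 + y(-197)) = -58351/(-2610 + (1 + (-197)**2 + (219/4)*(-197))) = -58351/(-2610 + (1 + 38809 - 43143/4)) = -58351/(-2610 + 112097/4) = -58351/101657/4 = -58351*4/101657 = -3956/1723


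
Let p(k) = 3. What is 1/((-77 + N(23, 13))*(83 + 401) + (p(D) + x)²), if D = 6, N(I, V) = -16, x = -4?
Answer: -1/45011 ≈ -2.2217e-5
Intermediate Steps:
1/((-77 + N(23, 13))*(83 + 401) + (p(D) + x)²) = 1/((-77 - 16)*(83 + 401) + (3 - 4)²) = 1/(-93*484 + (-1)²) = 1/(-45012 + 1) = 1/(-45011) = -1/45011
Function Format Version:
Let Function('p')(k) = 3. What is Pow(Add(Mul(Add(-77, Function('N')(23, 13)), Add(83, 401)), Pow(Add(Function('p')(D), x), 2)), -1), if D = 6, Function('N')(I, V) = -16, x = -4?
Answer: Rational(-1, 45011) ≈ -2.2217e-5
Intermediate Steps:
Pow(Add(Mul(Add(-77, Function('N')(23, 13)), Add(83, 401)), Pow(Add(Function('p')(D), x), 2)), -1) = Pow(Add(Mul(Add(-77, -16), Add(83, 401)), Pow(Add(3, -4), 2)), -1) = Pow(Add(Mul(-93, 484), Pow(-1, 2)), -1) = Pow(Add(-45012, 1), -1) = Pow(-45011, -1) = Rational(-1, 45011)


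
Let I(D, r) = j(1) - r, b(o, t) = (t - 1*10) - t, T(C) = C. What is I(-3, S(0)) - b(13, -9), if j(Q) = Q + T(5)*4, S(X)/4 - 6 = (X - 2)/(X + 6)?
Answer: 25/3 ≈ 8.3333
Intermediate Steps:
S(X) = 24 + 4*(-2 + X)/(6 + X) (S(X) = 24 + 4*((X - 2)/(X + 6)) = 24 + 4*((-2 + X)/(6 + X)) = 24 + 4*(-2 + X)/(6 + X))
b(o, t) = -10 (b(o, t) = (t - 10) - t = (-10 + t) - t = -10)
j(Q) = 20 + Q (j(Q) = Q + 5*4 = Q + 20 = 20 + Q)
I(D, r) = 21 - r (I(D, r) = (20 + 1) - r = 21 - r)
I(-3, S(0)) - b(13, -9) = (21 - 4*(34 + 7*0)/(6 + 0)) - 1*(-10) = (21 - 4*(34 + 0)/6) + 10 = (21 - 4*34/6) + 10 = (21 - 1*68/3) + 10 = (21 - 68/3) + 10 = -5/3 + 10 = 25/3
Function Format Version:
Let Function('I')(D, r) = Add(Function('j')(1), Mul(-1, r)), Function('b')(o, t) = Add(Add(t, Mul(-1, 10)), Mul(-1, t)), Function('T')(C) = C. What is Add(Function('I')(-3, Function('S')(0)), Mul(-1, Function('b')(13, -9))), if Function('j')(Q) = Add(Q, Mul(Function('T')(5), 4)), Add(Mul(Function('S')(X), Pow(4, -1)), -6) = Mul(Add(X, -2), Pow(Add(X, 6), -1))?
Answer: Rational(25, 3) ≈ 8.3333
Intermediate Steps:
Function('S')(X) = Add(24, Mul(4, Pow(Add(6, X), -1), Add(-2, X))) (Function('S')(X) = Add(24, Mul(4, Mul(Add(X, -2), Pow(Add(X, 6), -1)))) = Add(24, Mul(4, Mul(Add(-2, X), Pow(Add(6, X), -1)))) = Add(24, Mul(4, Mul(Pow(Add(6, X), -1), Add(-2, X)))) = Add(24, Mul(4, Pow(Add(6, X), -1), Add(-2, X))))
Function('b')(o, t) = -10 (Function('b')(o, t) = Add(Add(t, -10), Mul(-1, t)) = Add(Add(-10, t), Mul(-1, t)) = -10)
Function('j')(Q) = Add(20, Q) (Function('j')(Q) = Add(Q, Mul(5, 4)) = Add(Q, 20) = Add(20, Q))
Function('I')(D, r) = Add(21, Mul(-1, r)) (Function('I')(D, r) = Add(Add(20, 1), Mul(-1, r)) = Add(21, Mul(-1, r)))
Add(Function('I')(-3, Function('S')(0)), Mul(-1, Function('b')(13, -9))) = Add(Add(21, Mul(-1, Mul(4, Pow(Add(6, 0), -1), Add(34, Mul(7, 0))))), Mul(-1, -10)) = Add(Add(21, Mul(-1, Mul(4, Pow(6, -1), Add(34, 0)))), 10) = Add(Add(21, Mul(-1, Mul(4, Rational(1, 6), 34))), 10) = Add(Add(21, Mul(-1, Rational(68, 3))), 10) = Add(Add(21, Rational(-68, 3)), 10) = Add(Rational(-5, 3), 10) = Rational(25, 3)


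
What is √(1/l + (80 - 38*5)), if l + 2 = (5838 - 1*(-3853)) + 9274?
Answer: I*√89694947/903 ≈ 10.488*I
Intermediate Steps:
l = 18963 (l = -2 + ((5838 - 1*(-3853)) + 9274) = -2 + ((5838 + 3853) + 9274) = -2 + (9691 + 9274) = -2 + 18965 = 18963)
√(1/l + (80 - 38*5)) = √(1/18963 + (80 - 38*5)) = √(1/18963 + (80 - 190)) = √(1/18963 - 110) = √(-2085929/18963) = I*√89694947/903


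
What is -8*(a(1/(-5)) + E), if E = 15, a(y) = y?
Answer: -592/5 ≈ -118.40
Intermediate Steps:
-8*(a(1/(-5)) + E) = -8*(1/(-5) + 15) = -8*(-⅕ + 15) = -8*74/5 = -592/5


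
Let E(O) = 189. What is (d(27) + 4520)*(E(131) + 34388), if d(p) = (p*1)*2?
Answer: 158155198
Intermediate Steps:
d(p) = 2*p (d(p) = p*2 = 2*p)
(d(27) + 4520)*(E(131) + 34388) = (2*27 + 4520)*(189 + 34388) = (54 + 4520)*34577 = 4574*34577 = 158155198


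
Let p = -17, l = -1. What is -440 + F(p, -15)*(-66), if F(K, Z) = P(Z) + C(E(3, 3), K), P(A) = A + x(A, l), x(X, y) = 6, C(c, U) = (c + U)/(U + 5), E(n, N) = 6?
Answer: 187/2 ≈ 93.500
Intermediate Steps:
C(c, U) = (U + c)/(5 + U)
P(A) = 6 + A (P(A) = A + 6 = 6 + A)
F(K, Z) = 6 + Z + (6 + K)/(5 + K) (F(K, Z) = (6 + Z) + (K + 6)/(5 + K) = (6 + Z) + (6 + K)/(5 + K) = 6 + Z + (6 + K)/(5 + K))
-440 + F(p, -15)*(-66) = -440 + ((6 - 17 + (5 - 17)*(6 - 15))/(5 - 17))*(-66) = -440 + ((6 - 17 - 12*(-9))/(-12))*(-66) = -440 - (6 - 17 + 108)/12*(-66) = -440 - 1/12*97*(-66) = -440 - 97/12*(-66) = -440 + 1067/2 = 187/2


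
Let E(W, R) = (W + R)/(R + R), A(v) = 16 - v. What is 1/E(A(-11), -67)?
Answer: 67/20 ≈ 3.3500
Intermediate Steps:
E(W, R) = (R + W)/(2*R) (E(W, R) = (R + W)/((2*R)) = (R + W)*(1/(2*R)) = (R + W)/(2*R))
1/E(A(-11), -67) = 1/((½)*(-67 + (16 - 1*(-11)))/(-67)) = 1/((½)*(-1/67)*(-67 + (16 + 11))) = 1/((½)*(-1/67)*(-67 + 27)) = 1/((½)*(-1/67)*(-40)) = 1/(20/67) = 67/20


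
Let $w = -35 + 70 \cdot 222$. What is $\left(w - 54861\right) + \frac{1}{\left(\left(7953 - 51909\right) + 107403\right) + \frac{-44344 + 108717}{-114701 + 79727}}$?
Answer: $- \frac{87328248597806}{2218931005} \approx -39356.0$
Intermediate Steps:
$w = 15505$ ($w = -35 + 15540 = 15505$)
$\left(w - 54861\right) + \frac{1}{\left(\left(7953 - 51909\right) + 107403\right) + \frac{-44344 + 108717}{-114701 + 79727}} = \left(15505 - 54861\right) + \frac{1}{\left(\left(7953 - 51909\right) + 107403\right) + \frac{-44344 + 108717}{-114701 + 79727}} = -39356 + \frac{1}{\left(-43956 + 107403\right) + \frac{64373}{-34974}} = -39356 + \frac{1}{63447 + 64373 \left(- \frac{1}{34974}\right)} = -39356 + \frac{1}{63447 - \frac{64373}{34974}} = -39356 + \frac{1}{\frac{2218931005}{34974}} = -39356 + \frac{34974}{2218931005} = - \frac{87328248597806}{2218931005}$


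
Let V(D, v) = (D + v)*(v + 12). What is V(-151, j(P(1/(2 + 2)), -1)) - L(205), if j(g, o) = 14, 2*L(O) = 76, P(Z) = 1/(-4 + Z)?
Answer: -3600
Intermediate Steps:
L(O) = 38 (L(O) = (½)*76 = 38)
V(D, v) = (12 + v)*(D + v) (V(D, v) = (D + v)*(12 + v) = (12 + v)*(D + v))
V(-151, j(P(1/(2 + 2)), -1)) - L(205) = (14² + 12*(-151) + 12*14 - 151*14) - 1*38 = (196 - 1812 + 168 - 2114) - 38 = -3562 - 38 = -3600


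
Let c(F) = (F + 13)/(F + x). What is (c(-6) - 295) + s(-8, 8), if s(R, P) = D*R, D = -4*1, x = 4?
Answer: -533/2 ≈ -266.50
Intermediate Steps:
D = -4
c(F) = (13 + F)/(4 + F) (c(F) = (F + 13)/(F + 4) = (13 + F)/(4 + F))
s(R, P) = -4*R
(c(-6) - 295) + s(-8, 8) = ((13 - 6)/(4 - 6) - 295) - 4*(-8) = (7/(-2) - 295) + 32 = (-½*7 - 295) + 32 = (-7/2 - 295) + 32 = -597/2 + 32 = -533/2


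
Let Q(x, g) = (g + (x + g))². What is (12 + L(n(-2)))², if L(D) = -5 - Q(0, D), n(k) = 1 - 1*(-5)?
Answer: 18769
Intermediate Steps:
n(k) = 6 (n(k) = 1 + 5 = 6)
Q(x, g) = (x + 2*g)² (Q(x, g) = (g + (g + x))² = (x + 2*g)²)
L(D) = -5 - 4*D² (L(D) = -5 - (0 + 2*D)² = -5 - (2*D)² = -5 - 4*D²)
(12 + L(n(-2)))² = (12 + (-5 - 4*6²))² = (12 + (-5 - 4*36))² = (12 + (-5 - 144))² = (12 - 149)² = (-137)² = 18769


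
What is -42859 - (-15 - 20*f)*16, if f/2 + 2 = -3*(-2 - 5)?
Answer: -30459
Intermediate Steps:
f = 38 (f = -4 + 2*(-3*(-2 - 5)) = -4 + 2*(-3*(-7)) = -4 + 2*21 = -4 + 42 = 38)
-42859 - (-15 - 20*f)*16 = -42859 - (-15 - 20*38)*16 = -42859 - (-15 - 760)*16 = -42859 - (-775)*16 = -42859 - 1*(-12400) = -42859 + 12400 = -30459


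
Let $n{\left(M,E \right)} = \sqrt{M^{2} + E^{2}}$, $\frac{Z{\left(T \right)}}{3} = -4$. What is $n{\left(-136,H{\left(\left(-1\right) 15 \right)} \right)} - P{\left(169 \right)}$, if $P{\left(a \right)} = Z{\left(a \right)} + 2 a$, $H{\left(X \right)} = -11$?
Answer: $-326 + \sqrt{18617} \approx -189.56$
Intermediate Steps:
$Z{\left(T \right)} = -12$ ($Z{\left(T \right)} = 3 \left(-4\right) = -12$)
$P{\left(a \right)} = -12 + 2 a$
$n{\left(M,E \right)} = \sqrt{E^{2} + M^{2}}$
$n{\left(-136,H{\left(\left(-1\right) 15 \right)} \right)} - P{\left(169 \right)} = \sqrt{\left(-11\right)^{2} + \left(-136\right)^{2}} - \left(-12 + 2 \cdot 169\right) = \sqrt{121 + 18496} - \left(-12 + 338\right) = \sqrt{18617} - 326 = -326 + \sqrt{18617}$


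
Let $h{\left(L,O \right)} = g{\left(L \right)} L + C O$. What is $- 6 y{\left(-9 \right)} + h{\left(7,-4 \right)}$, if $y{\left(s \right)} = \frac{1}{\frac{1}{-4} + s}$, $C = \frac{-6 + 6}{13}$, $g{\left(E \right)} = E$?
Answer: $\frac{1837}{37} \approx 49.649$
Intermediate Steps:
$C = 0$ ($C = 0 \cdot \frac{1}{13} = 0$)
$h{\left(L,O \right)} = L^{2}$ ($h{\left(L,O \right)} = L L + 0 O = L^{2} + 0 = L^{2}$)
$y{\left(s \right)} = \frac{1}{- \frac{1}{4} + s}$
$- 6 y{\left(-9 \right)} + h{\left(7,-4 \right)} = - 6 \frac{4}{-1 + 4 \left(-9\right)} + 7^{2} = - 6 \frac{4}{-1 - 36} + 49 = - 6 \frac{4}{-37} + 49 = - 6 \cdot 4 \left(- \frac{1}{37}\right) + 49 = \left(-6\right) \left(- \frac{4}{37}\right) + 49 = \frac{24}{37} + 49 = \frac{1837}{37}$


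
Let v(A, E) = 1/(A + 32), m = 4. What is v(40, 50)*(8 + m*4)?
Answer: 1/3 ≈ 0.33333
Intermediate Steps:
v(A, E) = 1/(32 + A)
v(40, 50)*(8 + m*4) = (8 + 4*4)/(32 + 40) = (8 + 16)/72 = (1/72)*24 = 1/3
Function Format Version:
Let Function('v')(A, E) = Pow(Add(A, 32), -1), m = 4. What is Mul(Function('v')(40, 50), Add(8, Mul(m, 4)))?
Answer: Rational(1, 3) ≈ 0.33333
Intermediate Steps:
Function('v')(A, E) = Pow(Add(32, A), -1)
Mul(Function('v')(40, 50), Add(8, Mul(m, 4))) = Mul(Pow(Add(32, 40), -1), Add(8, Mul(4, 4))) = Mul(Pow(72, -1), Add(8, 16)) = Mul(Rational(1, 72), 24) = Rational(1, 3)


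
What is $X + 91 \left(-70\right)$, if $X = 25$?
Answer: $-6345$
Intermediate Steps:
$X + 91 \left(-70\right) = 25 + 91 \left(-70\right) = 25 - 6370 = -6345$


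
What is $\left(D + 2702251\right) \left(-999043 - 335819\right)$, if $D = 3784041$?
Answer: $-8658304711704$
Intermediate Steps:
$\left(D + 2702251\right) \left(-999043 - 335819\right) = \left(3784041 + 2702251\right) \left(-999043 - 335819\right) = 6486292 \left(-1334862\right) = -8658304711704$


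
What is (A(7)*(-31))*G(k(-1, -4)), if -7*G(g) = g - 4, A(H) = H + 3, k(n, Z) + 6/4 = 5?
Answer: -155/7 ≈ -22.143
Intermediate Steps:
k(n, Z) = 7/2 (k(n, Z) = -3/2 + 5 = 7/2)
A(H) = 3 + H
G(g) = 4/7 - g/7 (G(g) = -(g - 4)/7 = -(-4 + g)/7 = 4/7 - g/7)
(A(7)*(-31))*G(k(-1, -4)) = ((3 + 7)*(-31))*(4/7 - ⅐*7/2) = (10*(-31))*(4/7 - ½) = -310*1/14 = -155/7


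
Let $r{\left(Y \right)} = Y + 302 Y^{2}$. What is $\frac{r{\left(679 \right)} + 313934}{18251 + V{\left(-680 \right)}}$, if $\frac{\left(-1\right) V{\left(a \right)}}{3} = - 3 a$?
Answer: $\frac{139548995}{12131} \approx 11504.0$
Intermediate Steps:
$V{\left(a \right)} = 9 a$ ($V{\left(a \right)} = - 3 \left(- 3 a\right) = 9 a$)
$\frac{r{\left(679 \right)} + 313934}{18251 + V{\left(-680 \right)}} = \frac{679 \left(1 + 302 \cdot 679\right) + 313934}{18251 + 9 \left(-680\right)} = \frac{679 \left(1 + 205058\right) + 313934}{18251 - 6120} = \frac{679 \cdot 205059 + 313934}{12131} = \left(139235061 + 313934\right) \frac{1}{12131} = 139548995 \cdot \frac{1}{12131} = \frac{139548995}{12131}$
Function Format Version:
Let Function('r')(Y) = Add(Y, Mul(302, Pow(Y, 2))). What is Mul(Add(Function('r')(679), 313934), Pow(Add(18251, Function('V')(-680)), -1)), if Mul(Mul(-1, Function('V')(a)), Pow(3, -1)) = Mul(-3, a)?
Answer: Rational(139548995, 12131) ≈ 11504.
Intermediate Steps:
Function('V')(a) = Mul(9, a) (Function('V')(a) = Mul(-3, Mul(-3, a)) = Mul(9, a))
Mul(Add(Function('r')(679), 313934), Pow(Add(18251, Function('V')(-680)), -1)) = Mul(Add(Mul(679, Add(1, Mul(302, 679))), 313934), Pow(Add(18251, Mul(9, -680)), -1)) = Mul(Add(Mul(679, Add(1, 205058)), 313934), Pow(Add(18251, -6120), -1)) = Mul(Add(Mul(679, 205059), 313934), Pow(12131, -1)) = Mul(Add(139235061, 313934), Rational(1, 12131)) = Mul(139548995, Rational(1, 12131)) = Rational(139548995, 12131)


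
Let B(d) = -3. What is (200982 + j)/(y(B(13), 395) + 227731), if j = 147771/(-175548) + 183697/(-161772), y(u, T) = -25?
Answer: 59453975332144/67360062582891 ≈ 0.88263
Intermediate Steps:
j = -1169851066/591640647 (j = 147771*(-1/175548) + 183697*(-1/161772) = -49257/58516 - 183697/161772 = -1169851066/591640647 ≈ -1.9773)
(200982 + j)/(y(B(13), 395) + 227731) = (200982 - 1169851066/591640647)/(-25 + 227731) = (118907950664288/591640647)/227706 = (118907950664288/591640647)*(1/227706) = 59453975332144/67360062582891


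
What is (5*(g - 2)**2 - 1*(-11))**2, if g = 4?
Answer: 961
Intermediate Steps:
(5*(g - 2)**2 - 1*(-11))**2 = (5*(4 - 2)**2 - 1*(-11))**2 = (5*2**2 + 11)**2 = (5*4 + 11)**2 = (20 + 11)**2 = 31**2 = 961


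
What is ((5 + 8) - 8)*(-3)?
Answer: -15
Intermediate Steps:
((5 + 8) - 8)*(-3) = (13 - 8)*(-3) = 5*(-3) = -15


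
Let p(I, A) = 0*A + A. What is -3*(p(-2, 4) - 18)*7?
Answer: 294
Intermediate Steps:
p(I, A) = A (p(I, A) = 0 + A = A)
-3*(p(-2, 4) - 18)*7 = -3*(4 - 18)*7 = -3*(-14)*7 = 42*7 = 294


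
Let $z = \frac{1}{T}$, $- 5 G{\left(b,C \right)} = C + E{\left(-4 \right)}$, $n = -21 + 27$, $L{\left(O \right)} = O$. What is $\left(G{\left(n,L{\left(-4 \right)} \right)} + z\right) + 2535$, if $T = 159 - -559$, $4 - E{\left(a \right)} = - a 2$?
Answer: $\frac{9106399}{3590} \approx 2536.6$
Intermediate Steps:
$n = 6$
$E{\left(a \right)} = 4 + 2 a$ ($E{\left(a \right)} = 4 - - a 2 = 4 - - 2 a = 4 + 2 a$)
$G{\left(b,C \right)} = \frac{4}{5} - \frac{C}{5}$ ($G{\left(b,C \right)} = - \frac{C + \left(4 + 2 \left(-4\right)\right)}{5} = - \frac{C + \left(4 - 8\right)}{5} = - \frac{C - 4}{5} = - \frac{-4 + C}{5} = \frac{4}{5} - \frac{C}{5}$)
$T = 718$ ($T = 159 + 559 = 718$)
$z = \frac{1}{718} \approx 0.0013928$
$\left(G{\left(n,L{\left(-4 \right)} \right)} + z\right) + 2535 = \left(\left(\frac{4}{5} - - \frac{4}{5}\right) + \frac{1}{718}\right) + 2535 = \left(\left(\frac{4}{5} + \frac{4}{5}\right) + \frac{1}{718}\right) + 2535 = \left(\frac{8}{5} + \frac{1}{718}\right) + 2535 = \frac{5749}{3590} + 2535 = \frac{9106399}{3590}$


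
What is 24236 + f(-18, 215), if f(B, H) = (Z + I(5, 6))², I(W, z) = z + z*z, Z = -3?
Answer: 25757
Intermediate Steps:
I(W, z) = z + z²
f(B, H) = 1521 (f(B, H) = (-3 + 6*(1 + 6))² = (-3 + 6*7)² = (-3 + 42)² = 39² = 1521)
24236 + f(-18, 215) = 24236 + 1521 = 25757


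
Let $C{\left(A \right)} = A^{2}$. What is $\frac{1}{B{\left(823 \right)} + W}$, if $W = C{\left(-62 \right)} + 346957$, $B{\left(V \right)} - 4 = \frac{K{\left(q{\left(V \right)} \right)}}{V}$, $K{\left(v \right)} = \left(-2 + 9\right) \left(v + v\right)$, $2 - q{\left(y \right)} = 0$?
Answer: $\frac{823}{288712543} \approx 2.8506 \cdot 10^{-6}$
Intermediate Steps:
$q{\left(y \right)} = 2$ ($q{\left(y \right)} = 2 - 0 = 2 + 0 = 2$)
$K{\left(v \right)} = 14 v$ ($K{\left(v \right)} = 7 \cdot 2 v = 14 v$)
$B{\left(V \right)} = 4 + \frac{28}{V}$ ($B{\left(V \right)} = 4 + \frac{14 \cdot 2}{V} = 4 + \frac{28}{V}$)
$W = 350801$ ($W = \left(-62\right)^{2} + 346957 = 3844 + 346957 = 350801$)
$\frac{1}{B{\left(823 \right)} + W} = \frac{1}{\left(4 + \frac{28}{823}\right) + 350801} = \frac{1}{\frac{3320}{823} + 350801} = \frac{1}{\frac{288712543}{823}} = \frac{823}{288712543}$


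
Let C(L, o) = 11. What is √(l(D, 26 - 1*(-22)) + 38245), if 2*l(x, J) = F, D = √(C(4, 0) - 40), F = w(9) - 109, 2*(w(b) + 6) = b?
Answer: √152759/2 ≈ 195.42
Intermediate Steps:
w(b) = -6 + b/2
F = -221/2 (F = (-6 + (½)*9) - 109 = (-6 + 9/2) - 109 = -3/2 - 109 = -221/2 ≈ -110.50)
D = I*√29 (D = √(11 - 40) = √(-29) = I*√29 ≈ 5.3852*I)
l(x, J) = -221/4 (l(x, J) = (½)*(-221/2) = -221/4)
√(l(D, 26 - 1*(-22)) + 38245) = √(-221/4 + 38245) = √(152759/4) = √152759/2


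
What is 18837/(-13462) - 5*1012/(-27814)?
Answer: -227907299/187216034 ≈ -1.2174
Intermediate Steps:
18837/(-13462) - 5*1012/(-27814) = 18837*(-1/13462) - 5060*(-1/27814) = -18837/13462 + 2530/13907 = -227907299/187216034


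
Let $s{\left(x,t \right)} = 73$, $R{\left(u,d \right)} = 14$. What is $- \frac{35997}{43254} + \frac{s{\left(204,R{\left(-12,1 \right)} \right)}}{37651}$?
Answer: $- \frac{450721835}{542852118} \approx -0.83029$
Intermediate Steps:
$- \frac{35997}{43254} + \frac{s{\left(204,R{\left(-12,1 \right)} \right)}}{37651} = - \frac{35997}{43254} + \frac{73}{37651} = \left(-35997\right) \frac{1}{43254} + 73 \cdot \frac{1}{37651} = - \frac{11999}{14418} + \frac{73}{37651} = - \frac{450721835}{542852118}$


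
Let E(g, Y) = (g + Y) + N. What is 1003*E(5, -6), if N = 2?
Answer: 1003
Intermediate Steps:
E(g, Y) = 2 + Y + g (E(g, Y) = (g + Y) + 2 = (Y + g) + 2 = 2 + Y + g)
1003*E(5, -6) = 1003*(2 - 6 + 5) = 1003*1 = 1003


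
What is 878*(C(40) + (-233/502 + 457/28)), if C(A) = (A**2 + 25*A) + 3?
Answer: 8079939431/3514 ≈ 2.2994e+6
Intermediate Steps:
C(A) = 3 + A**2 + 25*A
878*(C(40) + (-233/502 + 457/28)) = 878*((3 + 40**2 + 25*40) + (-233/502 + 457/28)) = 878*((3 + 1600 + 1000) + (-233*1/502 + 457*(1/28))) = 878*(2603 + (-233/502 + 457/28)) = 878*(2603 + 111445/7028) = 878*(18405329/7028) = 8079939431/3514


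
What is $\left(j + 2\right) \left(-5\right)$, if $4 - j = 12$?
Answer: $30$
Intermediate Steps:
$j = -8$ ($j = 4 - 12 = -8$)
$\left(j + 2\right) \left(-5\right) = \left(-8 + 2\right) \left(-5\right) = \left(-6\right) \left(-5\right) = 30$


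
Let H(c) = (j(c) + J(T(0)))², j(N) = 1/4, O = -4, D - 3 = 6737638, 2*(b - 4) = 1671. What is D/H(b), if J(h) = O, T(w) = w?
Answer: 107802256/225 ≈ 4.7912e+5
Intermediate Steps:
b = 1679/2 (b = 4 + (½)*1671 = 4 + 1671/2 = 1679/2 ≈ 839.50)
D = 6737641 (D = 3 + 6737638 = 6737641)
j(N) = ¼
J(h) = -4
H(c) = 225/16 (H(c) = (¼ - 4)² = (-15/4)² = 225/16)
D/H(b) = 6737641/(225/16) = 6737641*(16/225) = 107802256/225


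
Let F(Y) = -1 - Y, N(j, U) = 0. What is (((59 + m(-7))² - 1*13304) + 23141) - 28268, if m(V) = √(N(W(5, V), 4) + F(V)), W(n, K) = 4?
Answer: -14944 + 118*√6 ≈ -14655.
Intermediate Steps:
m(V) = √(-1 - V) (m(V) = √(0 + (-1 - V)) = √(-1 - V))
(((59 + m(-7))² - 1*13304) + 23141) - 28268 = (((59 + √(-1 - 1*(-7)))² - 1*13304) + 23141) - 28268 = (((59 + √(-1 + 7))² - 13304) + 23141) - 28268 = (((59 + √6)² - 13304) + 23141) - 28268 = ((-13304 + (59 + √6)²) + 23141) - 28268 = (9837 + (59 + √6)²) - 28268 = -18431 + (59 + √6)²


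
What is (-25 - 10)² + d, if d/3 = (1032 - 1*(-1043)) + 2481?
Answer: 14893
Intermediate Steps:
d = 13668 (d = 3*((1032 - 1*(-1043)) + 2481) = 3*((1032 + 1043) + 2481) = 3*(2075 + 2481) = 3*4556 = 13668)
(-25 - 10)² + d = (-25 - 10)² + 13668 = (-35)² + 13668 = 1225 + 13668 = 14893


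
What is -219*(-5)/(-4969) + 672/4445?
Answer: -218301/3155315 ≈ -0.069185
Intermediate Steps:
-219*(-5)/(-4969) + 672/4445 = 1095*(-1/4969) + 672*(1/4445) = -1095/4969 + 96/635 = -218301/3155315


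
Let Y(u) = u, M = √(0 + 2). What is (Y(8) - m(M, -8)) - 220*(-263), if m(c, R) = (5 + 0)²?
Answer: 57843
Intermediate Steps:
M = √2 ≈ 1.4142
m(c, R) = 25 (m(c, R) = 5² = 25)
(Y(8) - m(M, -8)) - 220*(-263) = (8 - 1*25) - 220*(-263) = (8 - 25) + 57860 = -17 + 57860 = 57843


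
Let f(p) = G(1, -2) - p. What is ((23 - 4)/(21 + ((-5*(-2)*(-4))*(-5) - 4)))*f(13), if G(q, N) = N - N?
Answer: -247/217 ≈ -1.1382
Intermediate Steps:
G(q, N) = 0
f(p) = -p (f(p) = 0 - p = -p)
((23 - 4)/(21 + ((-5*(-2)*(-4))*(-5) - 4)))*f(13) = ((23 - 4)/(21 + ((-5*(-2)*(-4))*(-5) - 4)))*(-1*13) = (19/(21 + ((10*(-4))*(-5) - 4)))*(-13) = (19/(21 + (-40*(-5) - 4)))*(-13) = (19/(21 + (200 - 4)))*(-13) = (19/(21 + 196))*(-13) = (19/217)*(-13) = -247/217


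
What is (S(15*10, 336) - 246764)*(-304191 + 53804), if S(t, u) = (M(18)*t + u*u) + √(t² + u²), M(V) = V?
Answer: 32842762016 - 1502322*√3761 ≈ 3.2751e+10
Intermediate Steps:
S(t, u) = u² + √(t² + u²) + 18*t (S(t, u) = (18*t + u*u) + √(t² + u²) = (18*t + u²) + √(t² + u²) = (u² + 18*t) + √(t² + u²) = u² + √(t² + u²) + 18*t)
(S(15*10, 336) - 246764)*(-304191 + 53804) = ((336² + √((15*10)² + 336²) + 18*(15*10)) - 246764)*(-304191 + 53804) = ((112896 + √(150² + 112896) + 18*150) - 246764)*(-250387) = ((112896 + √(22500 + 112896) + 2700) - 246764)*(-250387) = ((112896 + √135396 + 2700) - 246764)*(-250387) = ((112896 + 6*√3761 + 2700) - 246764)*(-250387) = ((115596 + 6*√3761) - 246764)*(-250387) = (-131168 + 6*√3761)*(-250387) = 32842762016 - 1502322*√3761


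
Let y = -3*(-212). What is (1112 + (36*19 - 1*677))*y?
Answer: 711684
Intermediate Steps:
y = 636
(1112 + (36*19 - 1*677))*y = (1112 + (36*19 - 1*677))*636 = (1112 + (684 - 677))*636 = (1112 + 7)*636 = 1119*636 = 711684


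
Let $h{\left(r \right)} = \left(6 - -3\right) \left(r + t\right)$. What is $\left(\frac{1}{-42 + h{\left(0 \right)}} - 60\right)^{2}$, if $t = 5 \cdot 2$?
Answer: $\frac{8288641}{2304} \approx 3597.5$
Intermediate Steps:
$t = 10$
$h{\left(r \right)} = 90 + 9 r$ ($h{\left(r \right)} = \left(6 - -3\right) \left(r + 10\right) = \left(6 + 3\right) \left(10 + r\right) = 9 \left(10 + r\right) = 90 + 9 r$)
$\left(\frac{1}{-42 + h{\left(0 \right)}} - 60\right)^{2} = \left(\frac{1}{-42 + \left(90 + 9 \cdot 0\right)} - 60\right)^{2} = \left(\frac{1}{-42 + \left(90 + 0\right)} - 60\right)^{2} = \left(\frac{1}{-42 + 90} - 60\right)^{2} = \left(\frac{1}{48} - 60\right)^{2} = \left(- \frac{2879}{48}\right)^{2} = \frac{8288641}{2304}$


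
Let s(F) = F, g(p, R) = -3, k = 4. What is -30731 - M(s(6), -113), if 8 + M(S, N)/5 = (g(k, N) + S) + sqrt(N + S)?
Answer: -30706 - 5*I*sqrt(107) ≈ -30706.0 - 51.72*I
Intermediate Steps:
M(S, N) = -55 + 5*S + 5*sqrt(N + S) (M(S, N) = -40 + 5*((-3 + S) + sqrt(N + S)) = -40 + 5*(-3 + S + sqrt(N + S)) = -40 + (-15 + 5*S + 5*sqrt(N + S)) = -55 + 5*S + 5*sqrt(N + S))
-30731 - M(s(6), -113) = -30731 - (-55 + 5*6 + 5*sqrt(-113 + 6)) = -30731 - (-55 + 30 + 5*sqrt(-107)) = -30731 - (-55 + 30 + 5*(I*sqrt(107))) = -30731 - (-55 + 30 + 5*I*sqrt(107)) = -30731 - (-25 + 5*I*sqrt(107)) = -30731 + (25 - 5*I*sqrt(107)) = -30706 - 5*I*sqrt(107)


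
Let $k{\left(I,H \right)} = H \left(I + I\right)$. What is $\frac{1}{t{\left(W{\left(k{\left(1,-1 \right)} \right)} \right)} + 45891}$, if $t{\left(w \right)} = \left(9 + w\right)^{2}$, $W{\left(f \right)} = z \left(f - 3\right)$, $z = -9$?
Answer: $\frac{1}{48807} \approx 2.0489 \cdot 10^{-5}$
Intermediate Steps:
$k{\left(I,H \right)} = 2 H I$ ($k{\left(I,H \right)} = H 2 I = 2 H I$)
$W{\left(f \right)} = 27 - 9 f$ ($W{\left(f \right)} = - 9 \left(f - 3\right) = - 9 \left(-3 + f\right) = 27 - 9 f$)
$\frac{1}{t{\left(W{\left(k{\left(1,-1 \right)} \right)} \right)} + 45891} = \frac{1}{\left(9 + \left(27 - 9 \cdot 2 \left(-1\right) 1\right)\right)^{2} + 45891} = \frac{1}{\left(9 + \left(27 - -18\right)\right)^{2} + 45891} = \frac{1}{\left(9 + \left(27 + 18\right)\right)^{2} + 45891} = \frac{1}{\left(9 + 45\right)^{2} + 45891} = \frac{1}{54^{2} + 45891} = \frac{1}{2916 + 45891} = \frac{1}{48807}$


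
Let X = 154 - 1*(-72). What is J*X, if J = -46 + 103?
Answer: 12882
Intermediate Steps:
X = 226 (X = 154 + 72 = 226)
J = 57
J*X = 57*226 = 12882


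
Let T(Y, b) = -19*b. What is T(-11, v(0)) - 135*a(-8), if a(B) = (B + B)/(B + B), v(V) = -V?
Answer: -135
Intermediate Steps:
a(B) = 1 (a(B) = (2*B)/((2*B)) = (2*B)*(1/(2*B)) = 1)
T(-11, v(0)) - 135*a(-8) = -(-19)*0 - 135*1 = -19*0 - 135 = 0 - 135 = -135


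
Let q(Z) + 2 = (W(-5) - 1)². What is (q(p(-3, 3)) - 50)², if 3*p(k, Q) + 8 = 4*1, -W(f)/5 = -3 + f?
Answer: 2157961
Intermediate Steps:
W(f) = 15 - 5*f (W(f) = -5*(-3 + f) = 15 - 5*f)
p(k, Q) = -4/3 (p(k, Q) = -8/3 + (4*1)/3 = -8/3 + (⅓)*4 = -8/3 + 4/3 = -4/3)
q(Z) = 1519 (q(Z) = -2 + ((15 - 5*(-5)) - 1)² = -2 + ((15 + 25) - 1)² = -2 + (40 - 1)² = -2 + 39² = -2 + 1521 = 1519)
(q(p(-3, 3)) - 50)² = (1519 - 50)² = 1469² = 2157961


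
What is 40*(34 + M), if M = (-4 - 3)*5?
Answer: -40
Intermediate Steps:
M = -35 (M = -7*5 = -35)
40*(34 + M) = 40*(34 - 35) = 40*(-1) = -40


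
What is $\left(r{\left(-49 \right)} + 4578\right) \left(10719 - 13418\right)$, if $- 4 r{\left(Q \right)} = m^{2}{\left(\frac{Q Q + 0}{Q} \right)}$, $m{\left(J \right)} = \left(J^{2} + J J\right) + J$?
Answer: $\frac{60923709203}{4} \approx 1.5231 \cdot 10^{10}$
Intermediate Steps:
$m{\left(J \right)} = J + 2 J^{2}$ ($m{\left(J \right)} = \left(J^{2} + J^{2}\right) + J = 2 J^{2} + J = J + 2 J^{2}$)
$r{\left(Q \right)} = - \frac{Q^{2} \left(1 + 2 Q\right)^{2}}{4}$ ($r{\left(Q \right)} = - \frac{\left(\frac{Q Q + 0}{Q} \left(1 + 2 \frac{Q Q + 0}{Q}\right)\right)^{2}}{4} = - \frac{\left(\frac{Q^{2} + 0}{Q} \left(1 + 2 \frac{Q^{2} + 0}{Q}\right)\right)^{2}}{4} = - \frac{\left(\frac{Q^{2}}{Q} \left(1 + 2 \frac{Q^{2}}{Q}\right)\right)^{2}}{4} = - \frac{\left(Q \left(1 + 2 Q\right)\right)^{2}}{4} = - \frac{Q^{2} \left(1 + 2 Q\right)^{2}}{4}$)
$\left(r{\left(-49 \right)} + 4578\right) \left(10719 - 13418\right) = \left(- \frac{\left(-49\right)^{2} \left(1 + 2 \left(-49\right)\right)^{2}}{4} + 4578\right) \left(10719 - 13418\right) = \left(\left(- \frac{1}{4}\right) 2401 \left(1 - 98\right)^{2} + 4578\right) \left(-2699\right) = \left(\left(- \frac{1}{4}\right) 2401 \left(-97\right)^{2} + 4578\right) \left(-2699\right) = \left(\left(- \frac{1}{4}\right) 2401 \cdot 9409 + 4578\right) \left(-2699\right) = \left(- \frac{22591009}{4} + 4578\right) \left(-2699\right) = \left(- \frac{22572697}{4}\right) \left(-2699\right) = \frac{60923709203}{4}$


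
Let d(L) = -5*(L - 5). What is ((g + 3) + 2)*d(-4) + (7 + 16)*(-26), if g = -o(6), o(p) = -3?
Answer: -238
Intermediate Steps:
d(L) = 25 - 5*L (d(L) = -5*(-5 + L) = 25 - 5*L)
g = 3 (g = -1*(-3) = 3)
((g + 3) + 2)*d(-4) + (7 + 16)*(-26) = ((3 + 3) + 2)*(25 - 5*(-4)) + (7 + 16)*(-26) = (6 + 2)*(25 + 20) + 23*(-26) = 8*45 - 598 = 360 - 598 = -238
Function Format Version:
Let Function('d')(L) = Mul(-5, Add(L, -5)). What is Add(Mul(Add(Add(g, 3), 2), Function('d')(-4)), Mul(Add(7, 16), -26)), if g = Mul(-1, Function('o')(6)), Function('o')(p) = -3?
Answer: -238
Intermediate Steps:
Function('d')(L) = Add(25, Mul(-5, L)) (Function('d')(L) = Mul(-5, Add(-5, L)) = Add(25, Mul(-5, L)))
g = 3 (g = Mul(-1, -3) = 3)
Add(Mul(Add(Add(g, 3), 2), Function('d')(-4)), Mul(Add(7, 16), -26)) = Add(Mul(Add(Add(3, 3), 2), Add(25, Mul(-5, -4))), Mul(Add(7, 16), -26)) = Add(Mul(Add(6, 2), Add(25, 20)), Mul(23, -26)) = Add(Mul(8, 45), -598) = Add(360, -598) = -238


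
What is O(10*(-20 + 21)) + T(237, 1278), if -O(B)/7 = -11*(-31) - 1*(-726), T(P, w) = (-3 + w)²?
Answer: 1618156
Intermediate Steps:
O(B) = -7469 (O(B) = -7*(-11*(-31) - 1*(-726)) = -7*(341 + 726) = -7*1067 = -7469)
O(10*(-20 + 21)) + T(237, 1278) = -7469 + (-3 + 1278)² = -7469 + 1275² = -7469 + 1625625 = 1618156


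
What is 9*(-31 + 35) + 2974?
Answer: 3010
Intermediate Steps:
9*(-31 + 35) + 2974 = 9*4 + 2974 = 36 + 2974 = 3010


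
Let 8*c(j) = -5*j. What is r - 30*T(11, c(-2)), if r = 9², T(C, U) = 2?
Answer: 21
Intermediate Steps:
c(j) = -5*j/8 (c(j) = (-5*j)/8 = -5*j/8)
r = 81
r - 30*T(11, c(-2)) = 81 - 30*2 = 81 - 60 = 21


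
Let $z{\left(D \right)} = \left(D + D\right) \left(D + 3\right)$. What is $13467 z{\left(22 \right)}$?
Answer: $14813700$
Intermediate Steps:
$z{\left(D \right)} = 2 D \left(3 + D\right)$
$13467 z{\left(22 \right)} = 13467 \cdot 2 \cdot 22 \left(3 + 22\right) = 13467 \cdot 2 \cdot 22 \cdot 25 = 13467 \cdot 1100 = 14813700$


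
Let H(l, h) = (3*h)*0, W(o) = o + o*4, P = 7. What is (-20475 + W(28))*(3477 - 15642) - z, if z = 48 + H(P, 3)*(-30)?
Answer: 247375227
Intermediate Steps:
W(o) = 5*o (W(o) = o + 4*o = 5*o)
H(l, h) = 0
z = 48 (z = 48 + 0*(-30) = 48 + 0 = 48)
(-20475 + W(28))*(3477 - 15642) - z = (-20475 + 5*28)*(3477 - 15642) - 1*48 = (-20475 + 140)*(-12165) - 48 = -20335*(-12165) - 48 = 247375275 - 48 = 247375227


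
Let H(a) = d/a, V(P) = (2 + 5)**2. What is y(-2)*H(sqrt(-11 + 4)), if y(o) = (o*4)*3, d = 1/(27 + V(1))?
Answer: 6*I*sqrt(7)/133 ≈ 0.11936*I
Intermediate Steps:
V(P) = 49 (V(P) = 7**2 = 49)
d = 1/76 (d = 1/(27 + 49) = 1/76 ≈ 0.013158)
H(a) = 1/(76*a)
y(o) = 12*o (y(o) = (4*o)*3 = 12*o)
y(-2)*H(sqrt(-11 + 4)) = (12*(-2))*(1/(76*(sqrt(-11 + 4)))) = -6/(19*(sqrt(-7))) = -6/(19*(I*sqrt(7))) = -6*(-I*sqrt(7)/7)/19 = -(-6)*I*sqrt(7)/133 = 6*I*sqrt(7)/133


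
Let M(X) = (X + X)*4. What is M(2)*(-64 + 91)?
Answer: 432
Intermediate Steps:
M(X) = 8*X (M(X) = (2*X)*4 = 8*X)
M(2)*(-64 + 91) = (8*2)*(-64 + 91) = 16*27 = 432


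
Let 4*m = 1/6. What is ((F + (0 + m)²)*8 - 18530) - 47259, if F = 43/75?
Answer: -118411919/1800 ≈ -65784.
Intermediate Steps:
m = 1/24 (m = (¼)/6 = (¼)*(⅙) = 1/24 ≈ 0.041667)
F = 43/75 (F = 43*(1/75) = 43/75 ≈ 0.57333)
((F + (0 + m)²)*8 - 18530) - 47259 = ((43/75 + (0 + 1/24)²)*8 - 18530) - 47259 = ((43/75 + (1/24)²)*8 - 18530) - 47259 = ((43/75 + 1/576)*8 - 18530) - 47259 = ((8281/14400)*8 - 18530) - 47259 = (8281/1800 - 18530) - 47259 = -33345719/1800 - 47259 = -118411919/1800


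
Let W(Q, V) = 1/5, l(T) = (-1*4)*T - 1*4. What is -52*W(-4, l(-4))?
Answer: -52/5 ≈ -10.400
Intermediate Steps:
l(T) = -4 - 4*T (l(T) = -4*T - 4 = -4 - 4*T)
W(Q, V) = ⅕
-52*W(-4, l(-4)) = -52*⅕ = -52/5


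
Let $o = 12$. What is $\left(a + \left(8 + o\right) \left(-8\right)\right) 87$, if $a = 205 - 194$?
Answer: $-12963$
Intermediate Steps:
$a = 11$
$\left(a + \left(8 + o\right) \left(-8\right)\right) 87 = \left(11 + \left(8 + 12\right) \left(-8\right)\right) 87 = \left(11 + 20 \left(-8\right)\right) 87 = \left(11 - 160\right) 87 = \left(-149\right) 87 = -12963$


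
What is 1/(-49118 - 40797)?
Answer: -1/89915 ≈ -1.1122e-5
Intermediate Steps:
1/(-49118 - 40797) = 1/(-89915) = -1/89915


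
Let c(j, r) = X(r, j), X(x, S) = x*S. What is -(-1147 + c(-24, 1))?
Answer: 1171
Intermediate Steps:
X(x, S) = S*x
c(j, r) = j*r
-(-1147 + c(-24, 1)) = -(-1147 - 24*1) = -(-1147 - 24) = -1*(-1171) = 1171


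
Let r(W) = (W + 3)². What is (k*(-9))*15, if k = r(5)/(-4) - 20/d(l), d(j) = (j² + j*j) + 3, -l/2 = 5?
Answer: 441180/203 ≈ 2173.3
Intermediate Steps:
l = -10 (l = -2*5 = -10)
r(W) = (3 + W)²
d(j) = 3 + 2*j² (d(j) = (j² + j²) + 3 = 2*j² + 3 = 3 + 2*j²)
k = -3268/203 (k = (3 + 5)²/(-4) - 20/(3 + 2*(-10)²) = 8²*(-¼) - 20/(3 + 2*100) = 64*(-¼) - 20/(3 + 200) = -16 - 20/203 = -3268/203 ≈ -16.099)
(k*(-9))*15 = -3268/203*(-9)*15 = (29412/203)*15 = 441180/203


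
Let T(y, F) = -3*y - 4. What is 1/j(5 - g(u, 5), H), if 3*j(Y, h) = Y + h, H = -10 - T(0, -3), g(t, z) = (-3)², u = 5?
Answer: -3/10 ≈ -0.30000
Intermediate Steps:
T(y, F) = -4 - 3*y
g(t, z) = 9
H = -6 (H = -10 - (-4 - 3*0) = -10 - (-4 + 0) = -10 - 1*(-4) = -10 + 4 = -6)
j(Y, h) = Y/3 + h/3 (j(Y, h) = (Y + h)/3 = Y/3 + h/3)
1/j(5 - g(u, 5), H) = 1/((5 - 1*9)/3 + (⅓)*(-6)) = 1/((5 - 9)/3 - 2) = 1/((⅓)*(-4) - 2) = 1/(-4/3 - 2) = 1/(-10/3) = -3/10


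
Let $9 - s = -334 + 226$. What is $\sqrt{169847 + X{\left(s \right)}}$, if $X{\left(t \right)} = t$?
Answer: $2 \sqrt{42491} \approx 412.27$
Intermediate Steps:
$s = 117$ ($s = 9 - \left(-334 + 226\right) = 9 - -108 = 9 + 108 = 117$)
$\sqrt{169847 + X{\left(s \right)}} = \sqrt{169847 + 117} = \sqrt{169964} = 2 \sqrt{42491}$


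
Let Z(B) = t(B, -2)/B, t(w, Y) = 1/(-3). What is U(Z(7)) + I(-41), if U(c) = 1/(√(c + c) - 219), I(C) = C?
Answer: -41299102/1007183 - I*√42/1007183 ≈ -41.005 - 6.4345e-6*I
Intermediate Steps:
t(w, Y) = -⅓
Z(B) = -1/(3*B)
U(c) = 1/(-219 + √2*√c) (U(c) = 1/(√(2*c) - 219) = 1/(√2*√c - 219) = 1/(-219 + √2*√c))
U(Z(7)) + I(-41) = 1/(-219 + √2*√(-⅓/7)) - 41 = 1/(-219 + √2*√(-⅓*⅐)) - 41 = 1/(-219 + √2*√(-1/21)) - 41 = 1/(-219 + √2*(I*√21/21)) - 41 = 1/(-219 + I*√42/21) - 41 = -41 + 1/(-219 + I*√42/21)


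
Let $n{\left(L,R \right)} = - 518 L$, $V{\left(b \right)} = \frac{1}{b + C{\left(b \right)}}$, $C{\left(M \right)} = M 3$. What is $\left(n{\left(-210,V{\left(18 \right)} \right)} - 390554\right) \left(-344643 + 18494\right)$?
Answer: $91900308326$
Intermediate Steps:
$C{\left(M \right)} = 3 M$
$V{\left(b \right)} = \frac{1}{4 b}$ ($V{\left(b \right)} = \frac{1}{b + 3 b} = \frac{1}{4 b}$)
$\left(n{\left(-210,V{\left(18 \right)} \right)} - 390554\right) \left(-344643 + 18494\right) = \left(\left(-518\right) \left(-210\right) - 390554\right) \left(-344643 + 18494\right) = \left(108780 - 390554\right) \left(-326149\right) = \left(-281774\right) \left(-326149\right) = 91900308326$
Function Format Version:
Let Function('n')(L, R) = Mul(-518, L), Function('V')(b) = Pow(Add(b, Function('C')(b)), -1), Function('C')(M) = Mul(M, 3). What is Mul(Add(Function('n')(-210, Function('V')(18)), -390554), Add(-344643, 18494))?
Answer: 91900308326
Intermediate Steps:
Function('C')(M) = Mul(3, M)
Function('V')(b) = Mul(Rational(1, 4), Pow(b, -1)) (Function('V')(b) = Pow(Add(b, Mul(3, b)), -1) = Pow(Mul(4, b), -1) = Mul(Rational(1, 4), Pow(b, -1)))
Mul(Add(Function('n')(-210, Function('V')(18)), -390554), Add(-344643, 18494)) = Mul(Add(Mul(-518, -210), -390554), Add(-344643, 18494)) = Mul(Add(108780, -390554), -326149) = Mul(-281774, -326149) = 91900308326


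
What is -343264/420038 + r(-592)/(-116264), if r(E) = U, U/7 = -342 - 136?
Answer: -9625949637/12208824508 ≈ -0.78844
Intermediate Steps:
U = -3346 (U = 7*(-342 - 136) = 7*(-478) = -3346)
r(E) = -3346
-343264/420038 + r(-592)/(-116264) = -343264/420038 - 3346/(-116264) = -343264*1/420038 - 3346*(-1/116264) = -171632/210019 + 1673/58132 = -9625949637/12208824508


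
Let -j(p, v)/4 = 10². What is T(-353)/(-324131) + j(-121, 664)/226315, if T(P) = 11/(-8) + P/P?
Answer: -207308051/117369131624 ≈ -0.0017663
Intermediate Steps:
T(P) = -3/8 (T(P) = 11*(-⅛) + 1 = -11/8 + 1 = -3/8)
j(p, v) = -400 (j(p, v) = -4*10² = -4*100 = -400)
T(-353)/(-324131) + j(-121, 664)/226315 = -3/8/(-324131) - 400/226315 = -3/8*(-1/324131) - 400*1/226315 = 3/2593048 - 80/45263 = -207308051/117369131624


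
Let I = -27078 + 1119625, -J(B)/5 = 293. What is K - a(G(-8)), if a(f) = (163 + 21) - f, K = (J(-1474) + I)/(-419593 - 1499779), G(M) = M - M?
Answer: -177127765/959686 ≈ -184.57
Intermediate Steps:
G(M) = 0
J(B) = -1465 (J(B) = -5*293 = -1465)
I = 1092547
K = -545541/959686 (K = (-1465 + 1092547)/(-419593 - 1499779) = 1091082/(-1919372) = 1091082*(-1/1919372) = -545541/959686 ≈ -0.56846)
a(f) = 184 - f
K - a(G(-8)) = -545541/959686 - (184 - 1*0) = -545541/959686 - (184 + 0) = -545541/959686 - 1*184 = -545541/959686 - 184 = -177127765/959686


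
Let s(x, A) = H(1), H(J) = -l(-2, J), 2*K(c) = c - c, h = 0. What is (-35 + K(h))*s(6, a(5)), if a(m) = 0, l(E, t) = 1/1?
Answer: 35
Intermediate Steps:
K(c) = 0 (K(c) = (c - c)/2 = (½)*0 = 0)
l(E, t) = 1
H(J) = -1 (H(J) = -1*1 = -1)
s(x, A) = -1
(-35 + K(h))*s(6, a(5)) = (-35 + 0)*(-1) = -35*(-1) = 35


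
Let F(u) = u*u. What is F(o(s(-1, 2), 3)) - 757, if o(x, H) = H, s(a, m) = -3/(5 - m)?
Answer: -748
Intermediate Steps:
F(u) = u²
F(o(s(-1, 2), 3)) - 757 = 3² - 757 = 9 - 757 = -748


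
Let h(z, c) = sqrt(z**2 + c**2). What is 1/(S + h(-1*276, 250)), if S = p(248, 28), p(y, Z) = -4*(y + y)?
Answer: -496/949395 - sqrt(34669)/1898790 ≈ -0.00062050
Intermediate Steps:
h(z, c) = sqrt(c**2 + z**2)
p(y, Z) = -8*y
S = -1984 (S = -8*248 = -1984)
1/(S + h(-1*276, 250)) = 1/(-1984 + sqrt(250**2 + (-1*276)**2)) = 1/(-1984 + sqrt(62500 + (-276)**2)) = 1/(-1984 + sqrt(62500 + 76176)) = 1/(-1984 + sqrt(138676)) = 1/(-1984 + 2*sqrt(34669))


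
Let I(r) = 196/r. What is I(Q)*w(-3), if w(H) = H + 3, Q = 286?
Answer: 0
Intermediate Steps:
w(H) = 3 + H
I(Q)*w(-3) = (196/286)*(3 - 3) = (196*(1/286))*0 = (98/143)*0 = 0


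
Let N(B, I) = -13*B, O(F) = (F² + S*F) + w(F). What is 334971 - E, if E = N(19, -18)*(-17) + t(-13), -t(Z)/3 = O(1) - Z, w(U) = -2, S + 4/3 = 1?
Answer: 330807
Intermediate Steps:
S = -⅓ (S = -4/3 + 1 = -⅓ ≈ -0.33333)
O(F) = -2 + F² - F/3 (O(F) = (F² - F/3) - 2 = -2 + F² - F/3)
t(Z) = 4 + 3*Z (t(Z) = -3*((-2 + 1² - ⅓*1) - Z) = -3*((-2 + 1 - ⅓) - Z) = -3*(-4/3 - Z) = 4 + 3*Z)
E = 4164 (E = -13*19*(-17) + (4 + 3*(-13)) = -247*(-17) + (4 - 39) = 4199 - 35 = 4164)
334971 - E = 334971 - 1*4164 = 334971 - 4164 = 330807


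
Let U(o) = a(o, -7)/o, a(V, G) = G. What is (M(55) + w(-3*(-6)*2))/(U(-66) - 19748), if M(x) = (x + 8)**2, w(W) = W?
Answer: -264330/1303361 ≈ -0.20281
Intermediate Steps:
M(x) = (8 + x)**2
U(o) = -7/o
(M(55) + w(-3*(-6)*2))/(U(-66) - 19748) = ((8 + 55)**2 - 3*(-6)*2)/(-7/(-66) - 19748) = (63**2 + 18*2)/(-7*(-1/66) - 19748) = (3969 + 36)/(7/66 - 19748) = 4005/(-1303361/66) = 4005*(-66/1303361) = -264330/1303361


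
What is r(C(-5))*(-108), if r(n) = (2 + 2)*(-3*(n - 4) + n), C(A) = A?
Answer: -9504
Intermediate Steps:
r(n) = 48 - 8*n (r(n) = 4*(-3*(-4 + n) + n) = 4*((12 - 3*n) + n) = 4*(12 - 2*n) = 48 - 8*n)
r(C(-5))*(-108) = (48 - 8*(-5))*(-108) = (48 + 40)*(-108) = 88*(-108) = -9504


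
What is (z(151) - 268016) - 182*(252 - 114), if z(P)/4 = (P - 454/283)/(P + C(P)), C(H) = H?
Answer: -12526325198/42733 ≈ -2.9313e+5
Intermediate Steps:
z(P) = 2*(-454/283 + P)/P (z(P) = 4*((P - 454/283)/(P + P)) = 4*((P - 454*1/283)/((2*P))) = 4*((P - 454/283)*(1/(2*P))) = 4*((-454/283 + P)*(1/(2*P))) = 4*((-454/283 + P)/(2*P)) = 2*(-454/283 + P)/P)
(z(151) - 268016) - 182*(252 - 114) = ((2 - 908/283/151) - 268016) - 182*(252 - 114) = ((2 - 908/283*1/151) - 268016) - 182*138 = ((2 - 908/42733) - 268016) - 25116 = (84558/42733 - 268016) - 25116 = -11453043170/42733 - 25116 = -12526325198/42733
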